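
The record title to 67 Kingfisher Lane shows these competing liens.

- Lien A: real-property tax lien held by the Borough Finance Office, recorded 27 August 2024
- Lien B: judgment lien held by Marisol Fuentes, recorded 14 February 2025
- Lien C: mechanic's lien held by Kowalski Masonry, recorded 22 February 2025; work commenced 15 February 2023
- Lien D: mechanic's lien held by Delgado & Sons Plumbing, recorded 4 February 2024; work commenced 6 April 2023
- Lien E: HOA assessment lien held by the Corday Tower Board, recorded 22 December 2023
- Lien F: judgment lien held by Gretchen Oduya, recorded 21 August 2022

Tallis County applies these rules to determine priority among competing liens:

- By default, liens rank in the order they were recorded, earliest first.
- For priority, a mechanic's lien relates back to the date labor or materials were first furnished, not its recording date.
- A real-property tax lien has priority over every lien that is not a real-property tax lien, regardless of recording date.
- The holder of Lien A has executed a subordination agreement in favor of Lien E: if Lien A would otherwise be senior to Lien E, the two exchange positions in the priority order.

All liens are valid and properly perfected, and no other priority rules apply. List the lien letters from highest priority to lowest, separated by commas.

Effective dates after the stated exceptions: C relates back to 15 February 2023 (work commenced); D's effective date is 6 April 2023, when work began.
A is a real-property tax lien and takes priority over every other lien.
Ordering the rest by effective date: F (21 August 2022), C (15 February 2023), D (6 April 2023), E (22 December 2023), B (14 February 2025).
A is senior to E before the subordination, so the two trade places.

E, F, C, D, A, B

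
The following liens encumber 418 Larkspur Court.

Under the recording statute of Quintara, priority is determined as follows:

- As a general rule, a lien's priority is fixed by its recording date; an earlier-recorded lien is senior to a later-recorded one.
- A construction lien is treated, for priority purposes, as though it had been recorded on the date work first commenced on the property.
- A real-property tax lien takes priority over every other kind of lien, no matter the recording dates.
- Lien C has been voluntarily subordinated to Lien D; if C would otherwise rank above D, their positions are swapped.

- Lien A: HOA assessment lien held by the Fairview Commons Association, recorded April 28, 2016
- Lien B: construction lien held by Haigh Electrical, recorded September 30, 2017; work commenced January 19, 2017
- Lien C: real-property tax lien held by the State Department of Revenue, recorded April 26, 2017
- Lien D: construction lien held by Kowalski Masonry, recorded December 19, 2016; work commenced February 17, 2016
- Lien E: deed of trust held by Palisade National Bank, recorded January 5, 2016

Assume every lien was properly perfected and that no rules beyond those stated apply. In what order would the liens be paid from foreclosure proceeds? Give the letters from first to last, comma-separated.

D, E, C, A, B

Adjusting effective dates: B relates back to January 19, 2017 (work commenced); D relates back to February 17, 2016 (work commenced).
As a real-property tax lien, C is senior to every other lien.
Remaining liens by effective date: E (January 5, 2016), D (February 17, 2016), A (April 28, 2016), B (January 19, 2017).
The subordination applies — C was senior to D — so C and D swap.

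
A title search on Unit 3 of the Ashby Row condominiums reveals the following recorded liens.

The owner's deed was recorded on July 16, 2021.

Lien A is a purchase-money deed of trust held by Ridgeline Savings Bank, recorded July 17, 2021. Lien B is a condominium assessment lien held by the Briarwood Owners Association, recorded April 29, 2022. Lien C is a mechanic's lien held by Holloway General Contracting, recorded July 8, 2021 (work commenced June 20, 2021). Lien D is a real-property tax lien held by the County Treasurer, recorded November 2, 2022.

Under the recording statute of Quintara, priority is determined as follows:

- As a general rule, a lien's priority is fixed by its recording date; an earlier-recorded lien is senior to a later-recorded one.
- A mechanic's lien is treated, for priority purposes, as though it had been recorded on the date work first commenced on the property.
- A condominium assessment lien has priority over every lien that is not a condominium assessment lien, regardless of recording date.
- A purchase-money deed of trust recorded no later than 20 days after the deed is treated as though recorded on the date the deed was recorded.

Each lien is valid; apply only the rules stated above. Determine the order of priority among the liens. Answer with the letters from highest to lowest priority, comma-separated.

Adjusting effective dates: A's effective date is the deed date, July 16, 2021; C is treated as recorded June 20, 2021, the work-commencement date.
B, as a condominium assessment lien, has superpriority and ranks first.
The other liens, earliest effective date first: C (June 20, 2021), A (July 16, 2021), D (November 2, 2022).

B, C, A, D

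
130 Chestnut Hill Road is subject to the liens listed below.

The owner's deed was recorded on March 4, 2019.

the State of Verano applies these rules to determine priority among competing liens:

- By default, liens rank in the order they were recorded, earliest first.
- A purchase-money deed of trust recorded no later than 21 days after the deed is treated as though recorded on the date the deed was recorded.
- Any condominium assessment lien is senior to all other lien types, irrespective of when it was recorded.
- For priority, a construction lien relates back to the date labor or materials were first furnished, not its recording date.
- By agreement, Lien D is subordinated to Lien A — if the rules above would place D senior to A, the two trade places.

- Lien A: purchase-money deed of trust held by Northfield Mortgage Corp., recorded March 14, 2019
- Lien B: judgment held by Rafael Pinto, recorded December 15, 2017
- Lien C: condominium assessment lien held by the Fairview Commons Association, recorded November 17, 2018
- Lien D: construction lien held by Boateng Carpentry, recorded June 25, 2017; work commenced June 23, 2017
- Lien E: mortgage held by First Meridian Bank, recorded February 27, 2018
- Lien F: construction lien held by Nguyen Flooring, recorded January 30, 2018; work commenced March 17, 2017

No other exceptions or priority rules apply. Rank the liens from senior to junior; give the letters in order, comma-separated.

C, F, A, B, E, D

Effective dates: A was recorded within the 21-day window, so its effective date is the deed date March 4, 2019; D relates back to June 23, 2017 (work commenced); F relates back to March 17, 2017 (work commenced).
C, as a condominium assessment lien, has superpriority and ranks first.
Remaining liens by effective date: F (March 17, 2017), D (June 23, 2017), B (December 15, 2017), E (February 27, 2018), A (March 4, 2019).
The subordination applies — D was senior to A — so D and A swap.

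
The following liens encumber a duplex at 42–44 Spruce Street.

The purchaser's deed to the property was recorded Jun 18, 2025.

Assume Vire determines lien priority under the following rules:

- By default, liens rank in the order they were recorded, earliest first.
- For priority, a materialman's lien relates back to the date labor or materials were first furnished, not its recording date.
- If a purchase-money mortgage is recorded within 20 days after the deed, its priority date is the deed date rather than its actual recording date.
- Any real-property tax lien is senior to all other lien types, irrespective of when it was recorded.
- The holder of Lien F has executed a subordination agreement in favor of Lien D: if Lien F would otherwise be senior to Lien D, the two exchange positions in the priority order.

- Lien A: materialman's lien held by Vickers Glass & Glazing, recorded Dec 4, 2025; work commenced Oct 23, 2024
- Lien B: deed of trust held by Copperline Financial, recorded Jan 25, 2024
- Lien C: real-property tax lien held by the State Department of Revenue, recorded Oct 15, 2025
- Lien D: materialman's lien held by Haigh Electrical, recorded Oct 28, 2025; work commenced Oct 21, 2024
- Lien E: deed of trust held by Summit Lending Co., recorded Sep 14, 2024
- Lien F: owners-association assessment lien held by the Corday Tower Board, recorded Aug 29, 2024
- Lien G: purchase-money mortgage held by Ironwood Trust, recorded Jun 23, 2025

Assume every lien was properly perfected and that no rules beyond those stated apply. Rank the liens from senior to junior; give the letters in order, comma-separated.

C, B, D, E, F, A, G

First, effective dates: A is treated as recorded Oct 23, 2024, the work-commencement date; D's effective date is Oct 21, 2024, when work began; G relates back to the deed date Jun 18, 2025.
C, as a real-property tax lien, has superpriority and ranks first.
Remaining liens by effective date: B (Jan 25, 2024), F (Aug 29, 2024), E (Sep 14, 2024), D (Oct 21, 2024), A (Oct 23, 2024), G (Jun 18, 2025).
Because F would otherwise rank above D, the subordination swaps them.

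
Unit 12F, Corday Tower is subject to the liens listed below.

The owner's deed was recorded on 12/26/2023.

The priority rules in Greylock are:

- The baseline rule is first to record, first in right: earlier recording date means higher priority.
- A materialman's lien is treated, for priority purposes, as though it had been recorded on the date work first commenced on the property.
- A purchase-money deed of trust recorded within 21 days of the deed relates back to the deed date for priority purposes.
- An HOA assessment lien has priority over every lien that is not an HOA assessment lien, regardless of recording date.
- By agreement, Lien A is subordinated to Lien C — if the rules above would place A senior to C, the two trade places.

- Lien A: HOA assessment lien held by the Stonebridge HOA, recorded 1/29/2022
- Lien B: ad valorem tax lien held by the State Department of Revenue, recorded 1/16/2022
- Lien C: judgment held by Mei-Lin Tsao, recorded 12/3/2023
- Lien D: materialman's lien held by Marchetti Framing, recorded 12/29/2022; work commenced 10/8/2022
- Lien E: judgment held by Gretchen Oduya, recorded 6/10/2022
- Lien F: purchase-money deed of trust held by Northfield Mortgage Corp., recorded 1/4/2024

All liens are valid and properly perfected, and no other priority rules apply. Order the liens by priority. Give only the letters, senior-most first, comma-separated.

Adjusting effective dates: D relates back to 10/8/2022 (work commenced); F's effective date is the deed date, 12/26/2023.
As an HOA assessment lien, A is senior to every other lien.
Ordering the rest by effective date: B (1/16/2022), E (6/10/2022), D (10/8/2022), C (12/3/2023), F (12/26/2023).
A would otherwise be senior to C, so under the subordination agreement A and C exchange positions.

C, B, E, D, A, F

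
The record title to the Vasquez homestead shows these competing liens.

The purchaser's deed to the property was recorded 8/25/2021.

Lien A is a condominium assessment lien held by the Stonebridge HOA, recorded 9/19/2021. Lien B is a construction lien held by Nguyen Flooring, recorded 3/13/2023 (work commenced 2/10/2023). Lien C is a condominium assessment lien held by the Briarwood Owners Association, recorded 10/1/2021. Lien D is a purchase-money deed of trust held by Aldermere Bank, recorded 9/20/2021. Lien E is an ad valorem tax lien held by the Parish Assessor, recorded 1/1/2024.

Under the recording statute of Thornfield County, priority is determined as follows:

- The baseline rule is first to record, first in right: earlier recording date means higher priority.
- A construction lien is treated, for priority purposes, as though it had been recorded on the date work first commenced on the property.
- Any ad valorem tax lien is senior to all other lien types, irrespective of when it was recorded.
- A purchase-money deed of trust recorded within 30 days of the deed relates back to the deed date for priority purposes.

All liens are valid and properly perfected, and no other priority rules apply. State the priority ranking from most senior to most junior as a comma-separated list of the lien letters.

E, D, A, C, B

Effective dates: B is treated as recorded 2/10/2023, the work-commencement date; D relates back to the deed date 8/25/2021.
E, as an ad valorem tax lien, has superpriority and ranks first.
The other liens, earliest effective date first: D (8/25/2021), A (9/19/2021), C (10/1/2021), B (2/10/2023).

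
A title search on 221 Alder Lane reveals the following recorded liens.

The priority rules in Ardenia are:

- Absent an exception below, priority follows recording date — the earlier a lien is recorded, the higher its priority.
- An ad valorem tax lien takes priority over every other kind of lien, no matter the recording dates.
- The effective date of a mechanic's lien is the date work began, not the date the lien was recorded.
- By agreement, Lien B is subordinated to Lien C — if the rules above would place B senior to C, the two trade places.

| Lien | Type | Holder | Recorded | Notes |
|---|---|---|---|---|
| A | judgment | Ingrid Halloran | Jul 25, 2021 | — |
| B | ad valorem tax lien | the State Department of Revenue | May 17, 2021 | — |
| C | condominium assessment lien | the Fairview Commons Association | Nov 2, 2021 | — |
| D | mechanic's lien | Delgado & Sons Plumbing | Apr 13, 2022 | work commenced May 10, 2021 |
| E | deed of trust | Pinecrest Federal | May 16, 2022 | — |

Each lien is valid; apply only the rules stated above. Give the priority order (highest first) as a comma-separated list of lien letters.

Adjusting effective dates: D relates back to May 10, 2021 (work commenced).
B, as an ad valorem tax lien, has superpriority and ranks first.
Ordering the rest by effective date: D (May 10, 2021), A (Jul 25, 2021), C (Nov 2, 2021), E (May 16, 2022).
Because B would otherwise rank above C, the subordination swaps them.

C, D, A, B, E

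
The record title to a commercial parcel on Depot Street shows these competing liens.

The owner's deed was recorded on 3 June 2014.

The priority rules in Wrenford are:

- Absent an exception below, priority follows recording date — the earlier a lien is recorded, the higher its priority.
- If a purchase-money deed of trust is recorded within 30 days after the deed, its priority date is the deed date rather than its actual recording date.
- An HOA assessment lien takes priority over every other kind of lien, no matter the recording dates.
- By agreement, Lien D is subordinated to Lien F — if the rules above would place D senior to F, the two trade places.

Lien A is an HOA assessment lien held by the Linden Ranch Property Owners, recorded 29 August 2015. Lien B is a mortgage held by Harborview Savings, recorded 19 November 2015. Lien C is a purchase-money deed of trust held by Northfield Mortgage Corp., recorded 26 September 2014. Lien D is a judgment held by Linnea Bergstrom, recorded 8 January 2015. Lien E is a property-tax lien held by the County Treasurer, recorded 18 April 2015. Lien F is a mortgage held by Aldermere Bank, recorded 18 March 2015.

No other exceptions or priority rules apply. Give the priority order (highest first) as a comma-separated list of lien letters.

A, C, F, D, E, B

Adjusting effective dates: C missed the 30-day window (115 days after the deed), so its recording date stands.
A is an HOA assessment lien and takes priority over every other lien.
The other liens, earliest effective date first: C (26 September 2014), D (8 January 2015), F (18 March 2015), E (18 April 2015), B (19 November 2015).
The subordination applies — D was senior to F — so D and F swap.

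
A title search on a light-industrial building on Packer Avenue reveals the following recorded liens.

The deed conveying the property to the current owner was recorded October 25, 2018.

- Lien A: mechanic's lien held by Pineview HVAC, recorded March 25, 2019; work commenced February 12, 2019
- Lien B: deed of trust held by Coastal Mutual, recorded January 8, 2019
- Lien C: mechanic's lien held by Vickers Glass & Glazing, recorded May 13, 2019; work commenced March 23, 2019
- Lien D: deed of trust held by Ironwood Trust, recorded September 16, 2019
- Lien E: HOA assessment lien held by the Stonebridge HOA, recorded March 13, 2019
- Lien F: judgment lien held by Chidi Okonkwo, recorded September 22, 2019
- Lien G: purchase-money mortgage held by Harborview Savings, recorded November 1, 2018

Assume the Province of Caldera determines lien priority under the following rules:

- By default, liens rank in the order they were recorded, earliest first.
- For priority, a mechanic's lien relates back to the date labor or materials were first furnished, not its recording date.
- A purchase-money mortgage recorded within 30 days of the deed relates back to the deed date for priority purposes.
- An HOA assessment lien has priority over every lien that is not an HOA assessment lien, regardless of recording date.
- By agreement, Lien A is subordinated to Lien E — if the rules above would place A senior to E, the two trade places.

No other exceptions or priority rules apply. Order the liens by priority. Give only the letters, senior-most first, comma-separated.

First, effective dates: A is treated as recorded February 12, 2019, the work-commencement date; C is treated as recorded March 23, 2019, the work-commencement date; G's effective date is the deed date, October 25, 2018.
E, as an HOA assessment lien, has superpriority and ranks first.
Among the remaining liens, by effective date: G (October 25, 2018), B (January 8, 2019), A (February 12, 2019), C (March 23, 2019), D (September 16, 2019), F (September 22, 2019).
A is already junior to E, so the subordination agreement changes nothing.

E, G, B, A, C, D, F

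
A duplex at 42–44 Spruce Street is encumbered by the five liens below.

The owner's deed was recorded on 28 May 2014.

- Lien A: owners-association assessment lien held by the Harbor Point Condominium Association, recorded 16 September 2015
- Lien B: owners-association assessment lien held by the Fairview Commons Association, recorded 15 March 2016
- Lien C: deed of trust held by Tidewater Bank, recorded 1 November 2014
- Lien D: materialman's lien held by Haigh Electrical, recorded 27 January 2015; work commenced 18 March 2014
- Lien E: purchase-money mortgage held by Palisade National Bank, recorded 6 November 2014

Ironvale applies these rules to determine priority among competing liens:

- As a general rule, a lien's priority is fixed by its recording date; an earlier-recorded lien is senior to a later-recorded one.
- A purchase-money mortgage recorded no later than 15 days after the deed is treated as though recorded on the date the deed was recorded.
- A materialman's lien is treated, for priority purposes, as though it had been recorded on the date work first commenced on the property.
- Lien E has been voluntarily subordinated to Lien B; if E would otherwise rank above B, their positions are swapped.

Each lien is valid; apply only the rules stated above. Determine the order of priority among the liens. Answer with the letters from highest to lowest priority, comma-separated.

Adjusting effective dates: D's effective date is 18 March 2014, when work began; E was recorded 162 days after the deed, outside the 15-day window, so it keeps its recording date.
By effective date, earliest first: D (18 March 2014), C (1 November 2014), E (6 November 2014), A (16 September 2015), B (15 March 2016).
Because E would otherwise rank above B, the subordination swaps them.

D, C, B, A, E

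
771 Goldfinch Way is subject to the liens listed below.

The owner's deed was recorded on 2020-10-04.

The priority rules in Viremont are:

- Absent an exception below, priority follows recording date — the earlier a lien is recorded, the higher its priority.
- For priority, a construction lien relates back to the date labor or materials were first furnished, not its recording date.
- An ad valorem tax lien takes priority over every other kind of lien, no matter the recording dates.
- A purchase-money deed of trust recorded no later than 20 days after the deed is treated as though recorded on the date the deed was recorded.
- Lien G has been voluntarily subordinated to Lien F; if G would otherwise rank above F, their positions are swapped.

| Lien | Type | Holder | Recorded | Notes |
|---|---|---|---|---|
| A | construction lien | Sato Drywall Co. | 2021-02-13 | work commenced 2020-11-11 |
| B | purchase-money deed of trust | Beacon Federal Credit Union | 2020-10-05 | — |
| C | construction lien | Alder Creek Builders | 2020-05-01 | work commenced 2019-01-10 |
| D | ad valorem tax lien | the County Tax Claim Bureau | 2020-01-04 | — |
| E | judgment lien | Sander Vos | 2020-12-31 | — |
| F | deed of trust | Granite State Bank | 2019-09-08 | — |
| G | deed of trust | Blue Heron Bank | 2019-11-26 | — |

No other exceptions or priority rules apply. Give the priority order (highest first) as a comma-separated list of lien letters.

Effective dates after the stated exceptions: A relates back to 2020-11-11 (work commenced); B's effective date is the deed date, 2020-10-04; C relates back to 2019-01-10 (work commenced).
As an ad valorem tax lien, D is senior to every other lien.
Remaining liens by effective date: C (2019-01-10), F (2019-09-08), G (2019-11-26), B (2020-10-04), A (2020-11-11), E (2020-12-31).
G already ranks below F; the subordination has no effect.

D, C, F, G, B, A, E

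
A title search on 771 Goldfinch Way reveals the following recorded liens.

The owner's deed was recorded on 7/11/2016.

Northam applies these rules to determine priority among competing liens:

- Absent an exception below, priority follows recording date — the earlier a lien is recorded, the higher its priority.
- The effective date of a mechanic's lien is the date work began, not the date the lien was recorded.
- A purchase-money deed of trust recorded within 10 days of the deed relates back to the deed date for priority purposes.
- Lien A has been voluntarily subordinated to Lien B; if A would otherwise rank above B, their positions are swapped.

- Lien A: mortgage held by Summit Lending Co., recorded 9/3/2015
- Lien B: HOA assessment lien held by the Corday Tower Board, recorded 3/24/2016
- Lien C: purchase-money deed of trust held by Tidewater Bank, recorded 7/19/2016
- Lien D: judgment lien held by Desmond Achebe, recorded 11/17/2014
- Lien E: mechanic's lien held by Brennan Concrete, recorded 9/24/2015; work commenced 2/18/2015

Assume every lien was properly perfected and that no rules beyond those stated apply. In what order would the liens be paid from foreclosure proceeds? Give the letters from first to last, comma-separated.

D, E, B, A, C

Effective dates: C relates back to the deed date 7/11/2016; E is treated as recorded 2/18/2015, the work-commencement date.
By effective date: D (11/17/2014), E (2/18/2015), A (9/3/2015), B (3/24/2016), C (7/11/2016).
The subordination applies — A was senior to B — so A and B swap.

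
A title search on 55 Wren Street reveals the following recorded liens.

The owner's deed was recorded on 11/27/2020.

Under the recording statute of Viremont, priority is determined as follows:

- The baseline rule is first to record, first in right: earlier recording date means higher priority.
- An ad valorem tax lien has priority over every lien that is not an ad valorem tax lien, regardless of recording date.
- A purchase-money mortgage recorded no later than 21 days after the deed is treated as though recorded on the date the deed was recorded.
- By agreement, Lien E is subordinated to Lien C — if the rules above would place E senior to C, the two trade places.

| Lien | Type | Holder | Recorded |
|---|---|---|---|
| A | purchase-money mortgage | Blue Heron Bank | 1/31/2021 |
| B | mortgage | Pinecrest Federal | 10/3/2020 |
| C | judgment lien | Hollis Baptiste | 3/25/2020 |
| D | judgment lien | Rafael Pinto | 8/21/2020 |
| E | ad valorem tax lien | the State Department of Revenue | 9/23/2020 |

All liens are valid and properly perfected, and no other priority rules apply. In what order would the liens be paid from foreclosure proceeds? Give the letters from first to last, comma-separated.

C, E, D, B, A

Adjusting effective dates: A missed the 21-day window (65 days after the deed), so its recording date stands.
E is an ad valorem tax lien, so it outranks all other liens regardless of date.
Among the remaining liens, by effective date: C (3/25/2020), D (8/21/2020), B (10/3/2020), A (1/31/2021).
E is senior to C before the subordination, so the two trade places.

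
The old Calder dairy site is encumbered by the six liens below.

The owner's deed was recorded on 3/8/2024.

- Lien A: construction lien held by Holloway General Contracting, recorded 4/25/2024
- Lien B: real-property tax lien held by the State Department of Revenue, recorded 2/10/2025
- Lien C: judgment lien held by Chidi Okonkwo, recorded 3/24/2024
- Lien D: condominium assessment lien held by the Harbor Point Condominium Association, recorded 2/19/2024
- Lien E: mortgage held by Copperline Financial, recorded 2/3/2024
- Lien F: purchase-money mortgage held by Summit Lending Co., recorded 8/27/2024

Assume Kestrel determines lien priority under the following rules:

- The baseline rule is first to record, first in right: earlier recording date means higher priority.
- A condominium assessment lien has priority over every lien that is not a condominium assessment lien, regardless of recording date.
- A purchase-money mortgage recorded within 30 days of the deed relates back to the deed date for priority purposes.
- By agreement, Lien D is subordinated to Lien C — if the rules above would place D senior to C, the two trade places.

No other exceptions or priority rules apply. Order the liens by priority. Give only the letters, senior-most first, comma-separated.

First, effective dates: F missed the 30-day window (172 days after the deed), so its recording date stands.
As a condominium assessment lien, D is senior to every other lien.
Remaining liens by effective date: E (2/3/2024), C (3/24/2024), A (4/25/2024), F (8/27/2024), B (2/10/2025).
D would otherwise be senior to C, so under the subordination agreement D and C exchange positions.

C, E, D, A, F, B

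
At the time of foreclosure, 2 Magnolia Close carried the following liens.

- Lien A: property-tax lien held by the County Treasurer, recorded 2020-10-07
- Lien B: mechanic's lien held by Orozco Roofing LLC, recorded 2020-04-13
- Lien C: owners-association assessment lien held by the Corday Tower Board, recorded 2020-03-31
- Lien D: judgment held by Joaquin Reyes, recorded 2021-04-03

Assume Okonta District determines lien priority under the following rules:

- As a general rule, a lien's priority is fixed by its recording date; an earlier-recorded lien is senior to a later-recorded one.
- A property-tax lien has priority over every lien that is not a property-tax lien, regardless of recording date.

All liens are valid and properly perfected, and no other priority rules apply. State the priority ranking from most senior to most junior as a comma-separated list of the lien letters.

A is a property-tax lien, so it outranks all other liens regardless of date.
Remaining liens by effective date: C (2020-03-31), B (2020-04-13), D (2021-04-03).

A, C, B, D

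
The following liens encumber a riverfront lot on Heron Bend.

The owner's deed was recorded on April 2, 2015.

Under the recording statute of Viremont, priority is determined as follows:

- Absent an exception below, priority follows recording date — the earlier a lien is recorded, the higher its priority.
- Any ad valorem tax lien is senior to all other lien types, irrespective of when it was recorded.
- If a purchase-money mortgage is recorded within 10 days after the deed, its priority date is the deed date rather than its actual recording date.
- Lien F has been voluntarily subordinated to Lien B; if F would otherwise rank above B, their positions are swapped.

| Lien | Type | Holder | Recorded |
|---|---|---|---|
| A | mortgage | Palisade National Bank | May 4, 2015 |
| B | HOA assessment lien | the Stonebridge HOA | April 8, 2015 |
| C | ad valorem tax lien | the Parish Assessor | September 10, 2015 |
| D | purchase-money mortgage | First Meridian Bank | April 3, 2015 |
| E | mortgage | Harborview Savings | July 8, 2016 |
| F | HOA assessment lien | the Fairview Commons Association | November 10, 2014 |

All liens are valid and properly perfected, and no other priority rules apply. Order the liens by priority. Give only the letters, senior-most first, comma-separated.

Adjusting effective dates: D was recorded within the 10-day window, so its effective date is the deed date April 2, 2015.
C is an ad valorem tax lien and takes priority over every other lien.
Among the remaining liens, by effective date: F (November 10, 2014), D (April 2, 2015), B (April 8, 2015), A (May 4, 2015), E (July 8, 2016).
Because F would otherwise rank above B, the subordination swaps them.

C, B, D, F, A, E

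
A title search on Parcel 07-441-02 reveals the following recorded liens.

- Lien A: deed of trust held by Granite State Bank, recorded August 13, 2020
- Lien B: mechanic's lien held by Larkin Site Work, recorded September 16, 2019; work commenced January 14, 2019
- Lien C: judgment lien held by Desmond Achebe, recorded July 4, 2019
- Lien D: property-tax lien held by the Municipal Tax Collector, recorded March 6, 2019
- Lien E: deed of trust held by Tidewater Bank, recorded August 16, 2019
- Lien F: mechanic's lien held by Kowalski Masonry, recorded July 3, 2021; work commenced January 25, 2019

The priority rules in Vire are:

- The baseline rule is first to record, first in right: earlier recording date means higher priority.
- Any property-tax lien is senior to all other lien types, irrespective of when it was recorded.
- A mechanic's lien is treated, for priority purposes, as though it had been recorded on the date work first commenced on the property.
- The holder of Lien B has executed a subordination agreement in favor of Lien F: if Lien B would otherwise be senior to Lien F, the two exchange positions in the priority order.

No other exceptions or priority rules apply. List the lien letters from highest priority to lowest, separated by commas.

Effective dates after the stated exceptions: B is treated as recorded January 14, 2019, the work-commencement date; F's effective date is January 25, 2019, when work began.
D, as a property-tax lien, has superpriority and ranks first.
The other liens, earliest effective date first: B (January 14, 2019), F (January 25, 2019), C (July 4, 2019), E (August 16, 2019), A (August 13, 2020).
B would otherwise be senior to F, so under the subordination agreement B and F exchange positions.

D, F, B, C, E, A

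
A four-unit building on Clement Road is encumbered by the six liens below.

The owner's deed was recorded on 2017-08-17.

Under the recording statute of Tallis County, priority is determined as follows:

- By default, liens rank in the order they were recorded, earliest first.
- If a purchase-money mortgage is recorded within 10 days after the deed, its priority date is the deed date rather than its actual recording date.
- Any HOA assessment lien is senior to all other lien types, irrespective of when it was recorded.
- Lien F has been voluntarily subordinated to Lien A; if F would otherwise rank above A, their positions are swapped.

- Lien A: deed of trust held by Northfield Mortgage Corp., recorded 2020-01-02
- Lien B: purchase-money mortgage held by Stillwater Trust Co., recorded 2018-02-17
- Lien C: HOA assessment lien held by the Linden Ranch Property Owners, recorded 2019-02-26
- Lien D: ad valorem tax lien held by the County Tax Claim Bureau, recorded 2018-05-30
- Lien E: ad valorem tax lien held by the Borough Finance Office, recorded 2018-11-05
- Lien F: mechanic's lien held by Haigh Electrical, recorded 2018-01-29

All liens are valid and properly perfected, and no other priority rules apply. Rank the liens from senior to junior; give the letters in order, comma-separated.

C, A, B, D, E, F

Effective dates after the stated exceptions: B was recorded 184 days after the deed — beyond 10 days — so no relation-back applies.
C is an HOA assessment lien, so it outranks all other liens regardless of date.
Ordering the rest by effective date: F (2018-01-29), B (2018-02-17), D (2018-05-30), E (2018-11-05), A (2020-01-02).
Because F would otherwise rank above A, the subordination swaps them.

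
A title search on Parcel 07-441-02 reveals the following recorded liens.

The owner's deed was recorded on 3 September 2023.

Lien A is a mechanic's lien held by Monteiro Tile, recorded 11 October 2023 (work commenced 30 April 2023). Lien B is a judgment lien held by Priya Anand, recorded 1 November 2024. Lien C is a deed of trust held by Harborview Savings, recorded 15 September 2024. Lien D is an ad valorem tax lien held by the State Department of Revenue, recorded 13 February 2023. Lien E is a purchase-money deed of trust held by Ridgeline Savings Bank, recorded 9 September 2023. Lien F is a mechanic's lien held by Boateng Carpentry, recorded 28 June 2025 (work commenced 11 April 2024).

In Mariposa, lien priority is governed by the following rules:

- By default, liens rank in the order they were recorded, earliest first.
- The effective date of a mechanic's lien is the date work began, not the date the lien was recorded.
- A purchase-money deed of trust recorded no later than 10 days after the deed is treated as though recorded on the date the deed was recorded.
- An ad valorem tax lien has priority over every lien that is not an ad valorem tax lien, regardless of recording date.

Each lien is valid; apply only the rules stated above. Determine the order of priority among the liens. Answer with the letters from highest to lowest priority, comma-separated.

First, effective dates: A is treated as recorded 30 April 2023, the work-commencement date; E was recorded within the 10-day window, so its effective date is the deed date 3 September 2023; F's effective date is 11 April 2024, when work began.
D is an ad valorem tax lien, so it outranks all other liens regardless of date.
The other liens, earliest effective date first: A (30 April 2023), E (3 September 2023), F (11 April 2024), C (15 September 2024), B (1 November 2024).

D, A, E, F, C, B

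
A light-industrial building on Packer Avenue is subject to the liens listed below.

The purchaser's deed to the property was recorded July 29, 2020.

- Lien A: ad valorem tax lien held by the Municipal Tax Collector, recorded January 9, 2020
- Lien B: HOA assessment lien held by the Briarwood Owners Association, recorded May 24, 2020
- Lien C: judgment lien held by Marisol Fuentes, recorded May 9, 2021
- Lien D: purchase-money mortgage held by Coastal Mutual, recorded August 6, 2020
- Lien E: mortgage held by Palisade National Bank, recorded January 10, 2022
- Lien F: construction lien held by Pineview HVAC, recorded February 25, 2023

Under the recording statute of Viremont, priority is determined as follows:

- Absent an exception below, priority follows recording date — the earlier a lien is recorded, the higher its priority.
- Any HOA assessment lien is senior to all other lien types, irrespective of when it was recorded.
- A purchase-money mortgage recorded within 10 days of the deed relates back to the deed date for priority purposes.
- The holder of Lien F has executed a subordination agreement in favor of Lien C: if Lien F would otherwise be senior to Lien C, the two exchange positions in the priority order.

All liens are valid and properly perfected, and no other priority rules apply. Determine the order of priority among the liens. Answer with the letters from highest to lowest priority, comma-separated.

B, A, D, C, E, F

Adjusting effective dates: D was recorded within the 10-day window, so its effective date is the deed date July 29, 2020.
As an HOA assessment lien, B is senior to every other lien.
Remaining liens by effective date: A (January 9, 2020), D (July 29, 2020), C (May 9, 2021), E (January 10, 2022), F (February 25, 2023).
Since F is not senior to C, the subordination leaves the order unchanged.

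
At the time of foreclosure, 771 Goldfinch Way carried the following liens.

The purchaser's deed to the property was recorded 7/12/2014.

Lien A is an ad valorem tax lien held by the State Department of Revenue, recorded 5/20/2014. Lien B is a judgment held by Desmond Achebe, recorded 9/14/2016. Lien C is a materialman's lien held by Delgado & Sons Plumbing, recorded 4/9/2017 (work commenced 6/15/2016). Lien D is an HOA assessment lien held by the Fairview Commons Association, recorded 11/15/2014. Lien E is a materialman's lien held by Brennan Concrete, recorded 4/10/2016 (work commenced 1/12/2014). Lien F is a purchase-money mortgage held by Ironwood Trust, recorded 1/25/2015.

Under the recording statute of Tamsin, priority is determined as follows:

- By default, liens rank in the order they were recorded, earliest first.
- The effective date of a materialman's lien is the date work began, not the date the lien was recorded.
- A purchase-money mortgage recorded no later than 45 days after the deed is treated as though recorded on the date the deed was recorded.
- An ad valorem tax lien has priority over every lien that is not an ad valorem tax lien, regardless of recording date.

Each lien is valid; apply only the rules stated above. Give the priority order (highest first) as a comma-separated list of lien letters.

Effective dates: C's effective date is 6/15/2016, when work began; E relates back to 1/12/2014 (work commenced); F was recorded 197 days after the deed, outside the 45-day window, so it keeps its recording date.
As an ad valorem tax lien, A is senior to every other lien.
Remaining liens by effective date: E (1/12/2014), D (11/15/2014), F (1/25/2015), C (6/15/2016), B (9/14/2016).

A, E, D, F, C, B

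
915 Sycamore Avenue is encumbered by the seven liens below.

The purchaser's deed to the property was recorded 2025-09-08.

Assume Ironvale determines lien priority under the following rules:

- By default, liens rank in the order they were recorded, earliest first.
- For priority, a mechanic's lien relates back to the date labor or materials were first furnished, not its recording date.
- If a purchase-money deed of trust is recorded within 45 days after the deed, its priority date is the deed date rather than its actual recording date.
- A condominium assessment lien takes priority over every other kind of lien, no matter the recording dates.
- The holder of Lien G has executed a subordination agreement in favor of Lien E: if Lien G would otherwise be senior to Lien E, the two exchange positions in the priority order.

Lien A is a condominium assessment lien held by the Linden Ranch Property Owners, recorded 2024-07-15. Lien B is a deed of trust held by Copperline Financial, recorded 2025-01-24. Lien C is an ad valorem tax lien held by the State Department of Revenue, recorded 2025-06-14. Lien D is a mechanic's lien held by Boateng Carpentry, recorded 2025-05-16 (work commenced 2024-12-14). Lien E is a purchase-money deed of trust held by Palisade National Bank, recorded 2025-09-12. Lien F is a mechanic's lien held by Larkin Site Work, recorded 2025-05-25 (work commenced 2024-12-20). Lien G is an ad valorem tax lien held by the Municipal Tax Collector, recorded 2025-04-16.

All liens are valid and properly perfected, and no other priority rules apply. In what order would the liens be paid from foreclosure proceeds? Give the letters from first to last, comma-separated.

A, D, F, B, E, C, G

Adjusting effective dates: D's effective date is 2024-12-14, when work began; E was recorded within the 45-day window, so its effective date is the deed date 2025-09-08; F relates back to 2024-12-20 (work commenced).
As a condominium assessment lien, A is senior to every other lien.
The other liens, earliest effective date first: D (2024-12-14), F (2024-12-20), B (2025-01-24), G (2025-04-16), C (2025-06-14), E (2025-09-08).
G would otherwise be senior to E, so under the subordination agreement G and E exchange positions.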